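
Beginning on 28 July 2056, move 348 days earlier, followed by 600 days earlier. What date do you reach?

December 23, 2053

Going back 348 days from July 28, 2056:
Going back 28 days from July 28, 2056 reaches the end of the previous month; 348 − 28 = 320 left.
June 2056 has 30 days: 320 − 30 = 290 left.
May 2056 has 31 days: 290 − 31 = 259 left.
April 2056 has 30 days: 259 − 30 = 229 left.
March 2056 has 31 days: 229 − 31 = 198 left.
February 2056 has 29 days (2056 is a leap year): 198 − 29 = 169 left.
January 2056 has 31 days: 169 − 31 = 138 left.
December 2055 has 31 days: 138 − 31 = 107 left.
November 2055 has 30 days: 107 − 30 = 77 left.
October 2055 has 31 days: 77 − 31 = 46 left.
September 2055 has 30 days: 46 − 30 = 16 left.
August 2055 has 31 days; 31 − 16 = 15 → August 15, 2055.
Going back 600 days from August 15, 2055:
Going back 15 days from August 15, 2055 reaches the end of the previous month; 600 − 15 = 585 left.
July 2055 has 31 days: 585 − 31 = 554 left.
June 2055 has 30 days: 554 − 30 = 524 left.
May 2055 has 31 days: 524 − 31 = 493 left.
April 2055 has 30 days: 493 − 30 = 463 left.
March 2055 has 31 days: 463 − 31 = 432 left.
February 2055 has 28 days (2055 is not a leap year): 432 − 28 = 404 left.
January 2055 has 31 days: 404 − 31 = 373 left.
December 2054 has 31 days: 373 − 31 = 342 left.
November 2054 has 30 days: 342 − 30 = 312 left.
October 2054 has 31 days: 312 − 31 = 281 left.
September 2054 has 30 days: 281 − 30 = 251 left.
August 2054 has 31 days: 251 − 31 = 220 left.
July 2054 has 31 days: 220 − 31 = 189 left.
June 2054 has 30 days: 189 − 30 = 159 left.
May 2054 has 31 days: 159 − 31 = 128 left.
April 2054 has 30 days: 128 − 30 = 98 left.
March 2054 has 31 days: 98 − 31 = 67 left.
February 2054 has 28 days (2054 is not a leap year): 67 − 28 = 39 left.
January 2054 has 31 days: 39 − 31 = 8 left.
December 2053 has 31 days; 31 − 8 = 23 → December 23, 2053.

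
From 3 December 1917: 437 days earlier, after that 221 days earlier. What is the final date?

February 14, 1916

Counting back 437 days from December 3, 1917:
Going back 3 days from December 3, 1917 reaches the end of the previous month; 437 − 3 = 434 left.
November 1917 has 30 days: 434 − 30 = 404 left.
October 1917 has 31 days: 404 − 31 = 373 left.
September 1917 has 30 days: 373 − 30 = 343 left.
August 1917 has 31 days: 343 − 31 = 312 left.
July 1917 has 31 days: 312 − 31 = 281 left.
June 1917 has 30 days: 281 − 30 = 251 left.
May 1917 has 31 days: 251 − 31 = 220 left.
April 1917 has 30 days: 220 − 30 = 190 left.
March 1917 has 31 days: 190 − 31 = 159 left.
February 1917 has 28 days (1917 is not a leap year): 159 − 28 = 131 left.
January 1917 has 31 days: 131 − 31 = 100 left.
December 1916 has 31 days: 100 − 31 = 69 left.
November 1916 has 30 days: 69 − 30 = 39 left.
October 1916 has 31 days: 39 − 31 = 8 left.
September 1916 has 30 days; 30 − 8 = 22 → September 22, 1916.
Subtracting 221 days from September 22, 1916:
Going back 22 days from September 22, 1916 reaches the end of the previous month; 221 − 22 = 199 left.
August 1916 has 31 days: 199 − 31 = 168 left.
July 1916 has 31 days: 168 − 31 = 137 left.
June 1916 has 30 days: 137 − 30 = 107 left.
May 1916 has 31 days: 107 − 31 = 76 left.
April 1916 has 30 days: 76 − 30 = 46 left.
March 1916 has 31 days: 46 − 31 = 15 left.
February 1916 has 29 days; 29 − 15 = 14 → February 14, 1916.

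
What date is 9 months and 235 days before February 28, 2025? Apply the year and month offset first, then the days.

October 6, 2023

Subtracting 9 months and 235 days from February 28, 2025: first the month/year part, then the days.
month 2 − 9 = -7, which is month 5 of year 2024 → May 2024.
Day 28 is valid in May, giving May 28, 2024.
Now subtract 235 days from May 28, 2024.
Going back 28 days from May 28, 2024 reaches the end of the previous month; 235 − 28 = 207 left.
April 2024 has 30 days: 207 − 30 = 177 left.
March 2024 has 31 days: 177 − 31 = 146 left.
February 2024 has 29 days (2024 is a leap year): 146 − 29 = 117 left.
January 2024 has 31 days: 117 − 31 = 86 left.
December 2023 has 31 days: 86 − 31 = 55 left.
November 2023 has 30 days: 55 − 30 = 25 left.
October 2023 has 31 days; 31 − 25 = 6 → October 6, 2023.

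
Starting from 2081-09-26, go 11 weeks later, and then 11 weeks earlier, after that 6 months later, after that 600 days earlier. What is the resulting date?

August 3, 2080

Adding 11 weeks (= 77 days) from September 26, 2081:
September has 30 days, so 30 − 26 = 4 days remain after September 26, 2081; 77 − 4 = 73 left.
October 2081 has 31 days: 73 − 31 = 42 left.
November 2081 has 30 days: 42 − 30 = 12 left.
12 days into December 2081 → December 12, 2081.
Counting back 11 weeks (= 77 days) from December 12, 2081:
Going back 12 days from December 12, 2081 reaches the end of the previous month; 77 − 12 = 65 left.
November 2081 has 30 days: 65 − 30 = 35 left.
October 2081 has 31 days: 35 − 31 = 4 left.
September 2081 has 30 days; 30 − 4 = 26 → September 26, 2081.
Counting forward 6 months from September 26, 2081:
month 9 + 6 = 15, which is month 3 of year 2082 → March 2082.
Day 26 is valid in March, giving March 26, 2082.
Counting back 600 days from March 26, 2082:
Going back 26 days from March 26, 2082 reaches the end of the previous month; 600 − 26 = 574 left.
February 2082 has 28 days (2082 is not a leap year): 574 − 28 = 546 left.
January 2082 has 31 days: 546 − 31 = 515 left.
December 2081 has 31 days: 515 − 31 = 484 left.
November 2081 has 30 days: 484 − 30 = 454 left.
October 2081 has 31 days: 454 − 31 = 423 left.
September 2081 has 30 days: 423 − 30 = 393 left.
August 2081 has 31 days: 393 − 31 = 362 left.
July 2081 has 31 days: 362 − 31 = 331 left.
June 2081 has 30 days: 331 − 30 = 301 left.
May 2081 has 31 days: 301 − 31 = 270 left.
April 2081 has 30 days: 270 − 30 = 240 left.
March 2081 has 31 days: 240 − 31 = 209 left.
February 2081 has 28 days (2081 is not a leap year): 209 − 28 = 181 left.
January 2081 has 31 days: 181 − 31 = 150 left.
December 2080 has 31 days: 150 − 31 = 119 left.
November 2080 has 30 days: 119 − 30 = 89 left.
October 2080 has 31 days: 89 − 31 = 58 left.
September 2080 has 30 days: 58 − 30 = 28 left.
August 2080 has 31 days; 31 − 28 = 3 → August 3, 2080.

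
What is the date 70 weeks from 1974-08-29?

Counting forward 70 weeks = 490 days from August 29, 1974.
August has 31 days, so 31 − 29 = 2 days remain after August 29, 1974; 490 − 2 = 488 left.
September 1974 has 30 days: 488 − 30 = 458 left.
October 1974 has 31 days: 458 − 31 = 427 left.
November 1974 has 30 days: 427 − 30 = 397 left.
December 1974 has 31 days: 397 − 31 = 366 left.
January 1975 has 31 days: 366 − 31 = 335 left.
February 1975 has 28 days (1975 is not a leap year): 335 − 28 = 307 left.
March 1975 has 31 days: 307 − 31 = 276 left.
April 1975 has 30 days: 276 − 30 = 246 left.
May 1975 has 31 days: 246 − 31 = 215 left.
June 1975 has 30 days: 215 − 30 = 185 left.
July 1975 has 31 days: 185 − 31 = 154 left.
August 1975 has 31 days: 154 − 31 = 123 left.
September 1975 has 30 days: 123 − 30 = 93 left.
October 1975 has 31 days: 93 − 31 = 62 left.
November 1975 has 30 days: 62 − 30 = 32 left.
December 1975 has 31 days: 32 − 31 = 1 left.
1 day into January 1976 → January 1, 1976.

January 1, 1976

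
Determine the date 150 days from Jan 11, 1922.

June 10, 1922

Counting forward 150 days from January 11, 1922.
January has 31 days, so 31 − 11 = 20 days remain after January 11, 1922; 150 − 20 = 130 left.
February 1922 has 28 days (1922 is not a leap year): 130 − 28 = 102 left.
March 1922 has 31 days: 102 − 31 = 71 left.
April 1922 has 30 days: 71 − 30 = 41 left.
May 1922 has 31 days: 41 − 31 = 10 left.
10 days into June 1922 → June 10, 1922.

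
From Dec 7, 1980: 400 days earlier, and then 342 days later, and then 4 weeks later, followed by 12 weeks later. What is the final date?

Counting back 400 days from December 7, 1980:
Going back 7 days from December 7, 1980 reaches the end of the previous month; 400 − 7 = 393 left.
November 1980 has 30 days: 393 − 30 = 363 left.
October 1980 has 31 days: 363 − 31 = 332 left.
September 1980 has 30 days: 332 − 30 = 302 left.
August 1980 has 31 days: 302 − 31 = 271 left.
July 1980 has 31 days: 271 − 31 = 240 left.
June 1980 has 30 days: 240 − 30 = 210 left.
May 1980 has 31 days: 210 − 31 = 179 left.
April 1980 has 30 days: 179 − 30 = 149 left.
March 1980 has 31 days: 149 − 31 = 118 left.
February 1980 has 29 days (1980 is a leap year): 118 − 29 = 89 left.
January 1980 has 31 days: 89 − 31 = 58 left.
December 1979 has 31 days: 58 − 31 = 27 left.
November 1979 has 30 days; 30 − 27 = 3 → November 3, 1979.
Counting forward 342 days from November 3, 1979:
November has 30 days, so 30 − 3 = 27 days remain after November 3, 1979; 342 − 27 = 315 left.
December 1979 has 31 days: 315 − 31 = 284 left.
January 1980 has 31 days: 284 − 31 = 253 left.
February 1980 has 29 days (1980 is a leap year): 253 − 29 = 224 left.
March 1980 has 31 days: 224 − 31 = 193 left.
April 1980 has 30 days: 193 − 30 = 163 left.
May 1980 has 31 days: 163 − 31 = 132 left.
June 1980 has 30 days: 132 − 30 = 102 left.
July 1980 has 31 days: 102 − 31 = 71 left.
August 1980 has 31 days: 71 − 31 = 40 left.
September 1980 has 30 days: 40 − 30 = 10 left.
10 days into October 1980 → October 10, 1980.
Counting forward 4 weeks (= 28 days) from October 10, 1980:
October has 31 days, so 31 − 10 = 21 days remain after October 10, 1980; 28 − 21 = 7 left.
7 days into November 1980 → November 7, 1980.
Counting forward 12 weeks (= 84 days) from November 7, 1980:
November has 30 days, so 30 − 7 = 23 days remain after November 7, 1980; 84 − 23 = 61 left.
December 1980 has 31 days: 61 − 31 = 30 left.
30 days into January 1981 → January 30, 1981.

January 30, 1981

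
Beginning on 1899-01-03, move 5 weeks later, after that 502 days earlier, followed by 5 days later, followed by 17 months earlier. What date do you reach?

Counting forward 5 weeks (= 35 days) from January 3, 1899:
January has 31 days, so 31 − 3 = 28 days remain after January 3, 1899; 35 − 28 = 7 left.
7 days into February 1899 → February 7, 1899.
Subtracting 502 days from February 7, 1899:
Going back 7 days from February 7, 1899 reaches the end of the previous month; 502 − 7 = 495 left.
January 1899 has 31 days: 495 − 31 = 464 left.
December 1898 has 31 days: 464 − 31 = 433 left.
November 1898 has 30 days: 433 − 30 = 403 left.
October 1898 has 31 days: 403 − 31 = 372 left.
September 1898 has 30 days: 372 − 30 = 342 left.
August 1898 has 31 days: 342 − 31 = 311 left.
July 1898 has 31 days: 311 − 31 = 280 left.
June 1898 has 30 days: 280 − 30 = 250 left.
May 1898 has 31 days: 250 − 31 = 219 left.
April 1898 has 30 days: 219 − 30 = 189 left.
March 1898 has 31 days: 189 − 31 = 158 left.
February 1898 has 28 days (1898 is not a leap year): 158 − 28 = 130 left.
January 1898 has 31 days: 130 − 31 = 99 left.
December 1897 has 31 days: 99 − 31 = 68 left.
November 1897 has 30 days: 68 − 30 = 38 left.
October 1897 has 31 days: 38 − 31 = 7 left.
September 1897 has 30 days; 30 − 7 = 23 → September 23, 1897.
Advancing 5 days from September 23, 1897:
September has 30 days; 23 + 5 = 28, still in September.
Subtracting 17 months from September 28, 1897:
month 9 − 17 = -8, which is month 4 of year 1896 → April 1896.
Day 28 is valid in April, giving April 28, 1896.

April 28, 1896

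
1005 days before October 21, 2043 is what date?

Counting back 1005 days from October 21, 2043.
Going back 21 days from October 21, 2043 reaches the end of the previous month; 1005 − 21 = 984 left.
September 2043 has 30 days: 984 − 30 = 954 left.
August 2043 has 31 days: 954 − 31 = 923 left.
July 2043 has 31 days: 923 − 31 = 892 left.
June 2043 has 30 days: 892 − 30 = 862 left.
May 2043 has 31 days: 862 − 31 = 831 left.
April 2043 has 30 days: 831 − 30 = 801 left.
March 2043 has 31 days: 801 − 31 = 770 left.
February 2043 has 28 days (2043 is not a leap year): 770 − 28 = 742 left.
January 2043 has 31 days: 742 − 31 = 711 left.
December 2042 has 31 days: 711 − 31 = 680 left.
November 2042 has 30 days: 680 − 30 = 650 left.
October 2042 has 31 days: 650 − 31 = 619 left.
September 2042 has 30 days: 619 − 30 = 589 left.
August 2042 has 31 days: 589 − 31 = 558 left.
July 2042 has 31 days: 558 − 31 = 527 left.
June 2042 has 30 days: 527 − 30 = 497 left.
May 2042 has 31 days: 497 − 31 = 466 left.
April 2042 has 30 days: 466 − 30 = 436 left.
March 2042 has 31 days: 436 − 31 = 405 left.
February 2042 has 28 days (2042 is not a leap year): 405 − 28 = 377 left.
January 2042 has 31 days: 377 − 31 = 346 left.
December 2041 has 31 days: 346 − 31 = 315 left.
November 2041 has 30 days: 315 − 30 = 285 left.
October 2041 has 31 days: 285 − 31 = 254 left.
September 2041 has 30 days: 254 − 30 = 224 left.
August 2041 has 31 days: 224 − 31 = 193 left.
July 2041 has 31 days: 193 − 31 = 162 left.
June 2041 has 30 days: 162 − 30 = 132 left.
May 2041 has 31 days: 132 − 31 = 101 left.
April 2041 has 30 days: 101 − 30 = 71 left.
March 2041 has 31 days: 71 − 31 = 40 left.
February 2041 has 28 days (2041 is not a leap year): 40 − 28 = 12 left.
January 2041 has 31 days; 31 − 12 = 19 → January 19, 2041.

January 19, 2041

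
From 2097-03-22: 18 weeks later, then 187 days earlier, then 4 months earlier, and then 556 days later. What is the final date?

Adding 18 weeks (= 126 days) from March 22, 2097:
March has 31 days, so 31 − 22 = 9 days remain after March 22, 2097; 126 − 9 = 117 left.
April 2097 has 30 days: 117 − 30 = 87 left.
May 2097 has 31 days: 87 − 31 = 56 left.
June 2097 has 30 days: 56 − 30 = 26 left.
26 days into July 2097 → July 26, 2097.
Going back 187 days from July 26, 2097:
Going back 26 days from July 26, 2097 reaches the end of the previous month; 187 − 26 = 161 left.
June 2097 has 30 days: 161 − 30 = 131 left.
May 2097 has 31 days: 131 − 31 = 100 left.
April 2097 has 30 days: 100 − 30 = 70 left.
March 2097 has 31 days: 70 − 31 = 39 left.
February 2097 has 28 days (2097 is not a leap year): 39 − 28 = 11 left.
January 2097 has 31 days; 31 − 11 = 20 → January 20, 2097.
Going back 4 months from January 20, 2097:
month 1 − 4 = -3, which is month 9 of year 2096 → September 2096.
Day 20 is valid in September, giving September 20, 2096.
Advancing 556 days from September 20, 2096:
September has 30 days, so 30 − 20 = 10 days remain after September 20, 2096; 556 − 10 = 546 left.
October 2096 has 31 days: 546 − 31 = 515 left.
November 2096 has 30 days: 515 − 30 = 485 left.
December 2096 has 31 days: 485 − 31 = 454 left.
January 2097 has 31 days: 454 − 31 = 423 left.
February 2097 has 28 days (2097 is not a leap year): 423 − 28 = 395 left.
March 2097 has 31 days: 395 − 31 = 364 left.
April 2097 has 30 days: 364 − 30 = 334 left.
May 2097 has 31 days: 334 − 31 = 303 left.
June 2097 has 30 days: 303 − 30 = 273 left.
July 2097 has 31 days: 273 − 31 = 242 left.
August 2097 has 31 days: 242 − 31 = 211 left.
September 2097 has 30 days: 211 − 30 = 181 left.
October 2097 has 31 days: 181 − 31 = 150 left.
November 2097 has 30 days: 150 − 30 = 120 left.
December 2097 has 31 days: 120 − 31 = 89 left.
January 2098 has 31 days: 89 − 31 = 58 left.
February 2098 has 28 days (2098 is not a leap year): 58 − 28 = 30 left.
30 days into March 2098 → March 30, 2098.

March 30, 2098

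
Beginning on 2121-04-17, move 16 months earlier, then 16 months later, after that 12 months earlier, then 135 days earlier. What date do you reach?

December 4, 2119

Going back 16 months from April 17, 2121:
month 4 − 16 = -12, which is month 12 of year 2119 → December 2119.
Day 17 is valid in December, giving December 17, 2119.
Adding 16 months from December 17, 2119:
month 12 + 16 = 28, which is month 4 of year 2121 → April 2121.
Day 17 is valid in April, giving April 17, 2121.
Going back 12 months from April 17, 2121:
month 4 − 12 = -8, which is month 4 of year 2120 → April 2120.
Day 17 is valid in April, giving April 17, 2120.
Subtracting 135 days from April 17, 2120:
Going back 17 days from April 17, 2120 reaches the end of the previous month; 135 − 17 = 118 left.
March 2120 has 31 days: 118 − 31 = 87 left.
February 2120 has 29 days (2120 is a leap year): 87 − 29 = 58 left.
January 2120 has 31 days: 58 − 31 = 27 left.
December 2119 has 31 days; 31 − 27 = 4 → December 4, 2119.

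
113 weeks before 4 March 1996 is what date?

January 3, 1994

Counting back 113 weeks = 791 days from March 4, 1996.
Going back 4 days from March 4, 1996 reaches the end of the previous month; 791 − 4 = 787 left.
February 1996 has 29 days (1996 is a leap year): 787 − 29 = 758 left.
January 1996 has 31 days: 758 − 31 = 727 left.
December 1995 has 31 days: 727 − 31 = 696 left.
November 1995 has 30 days: 696 − 30 = 666 left.
October 1995 has 31 days: 666 − 31 = 635 left.
September 1995 has 30 days: 635 − 30 = 605 left.
August 1995 has 31 days: 605 − 31 = 574 left.
July 1995 has 31 days: 574 − 31 = 543 left.
June 1995 has 30 days: 543 − 30 = 513 left.
May 1995 has 31 days: 513 − 31 = 482 left.
April 1995 has 30 days: 482 − 30 = 452 left.
March 1995 has 31 days: 452 − 31 = 421 left.
February 1995 has 28 days (1995 is not a leap year): 421 − 28 = 393 left.
January 1995 has 31 days: 393 − 31 = 362 left.
December 1994 has 31 days: 362 − 31 = 331 left.
November 1994 has 30 days: 331 − 30 = 301 left.
October 1994 has 31 days: 301 − 31 = 270 left.
September 1994 has 30 days: 270 − 30 = 240 left.
August 1994 has 31 days: 240 − 31 = 209 left.
July 1994 has 31 days: 209 − 31 = 178 left.
June 1994 has 30 days: 178 − 30 = 148 left.
May 1994 has 31 days: 148 − 31 = 117 left.
April 1994 has 30 days: 117 − 30 = 87 left.
March 1994 has 31 days: 87 − 31 = 56 left.
February 1994 has 28 days (1994 is not a leap year): 56 − 28 = 28 left.
January 1994 has 31 days; 31 − 28 = 3 → January 3, 1994.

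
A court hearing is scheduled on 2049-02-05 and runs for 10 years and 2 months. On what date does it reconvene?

April 5, 2059

Advancing 10 years and 2 months from February 5, 2049.
+10 years → 2059; month 2 + 2 = 4 → April 2059.
Day 5 is valid in April, giving April 5, 2059.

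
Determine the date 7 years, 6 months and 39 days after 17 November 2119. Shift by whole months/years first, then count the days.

June 25, 2127

Adding 7 years, 6 months and 39 days from November 17, 2119: first the month/year part, then the days.
+7 years → 2126; month 11 + 6 = 17, which is month 5 of year 2127 → May 2127.
Day 17 is valid in May, giving May 17, 2127.
Now add 39 days from May 17, 2127.
May has 31 days, so 31 − 17 = 14 days remain after May 17, 2127; 39 − 14 = 25 left.
25 days into June 2127 → June 25, 2127.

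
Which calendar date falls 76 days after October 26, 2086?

January 10, 2087

Advancing 76 days from October 26, 2086.
October has 31 days, so 31 − 26 = 5 days remain after October 26, 2086; 76 − 5 = 71 left.
November 2086 has 30 days: 71 − 30 = 41 left.
December 2086 has 31 days: 41 − 31 = 10 left.
10 days into January 2087 → January 10, 2087.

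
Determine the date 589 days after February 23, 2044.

Advancing 589 days from February 23, 2044.
February has 29 days, so 29 − 23 = 6 days remain after February 23, 2044; 589 − 6 = 583 left.
March 2044 has 31 days: 583 − 31 = 552 left.
April 2044 has 30 days: 552 − 30 = 522 left.
May 2044 has 31 days: 522 − 31 = 491 left.
June 2044 has 30 days: 491 − 30 = 461 left.
July 2044 has 31 days: 461 − 31 = 430 left.
August 2044 has 31 days: 430 − 31 = 399 left.
September 2044 has 30 days: 399 − 30 = 369 left.
October 2044 has 31 days: 369 − 31 = 338 left.
November 2044 has 30 days: 338 − 30 = 308 left.
December 2044 has 31 days: 308 − 31 = 277 left.
January 2045 has 31 days: 277 − 31 = 246 left.
February 2045 has 28 days (2045 is not a leap year): 246 − 28 = 218 left.
March 2045 has 31 days: 218 − 31 = 187 left.
April 2045 has 30 days: 187 − 30 = 157 left.
May 2045 has 31 days: 157 − 31 = 126 left.
June 2045 has 30 days: 126 − 30 = 96 left.
July 2045 has 31 days: 96 − 31 = 65 left.
August 2045 has 31 days: 65 − 31 = 34 left.
September 2045 has 30 days: 34 − 30 = 4 left.
4 days into October 2045 → October 4, 2045.

October 4, 2045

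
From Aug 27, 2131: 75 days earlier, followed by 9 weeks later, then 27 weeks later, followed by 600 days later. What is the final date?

Going back 75 days from August 27, 2131:
Going back 27 days from August 27, 2131 reaches the end of the previous month; 75 − 27 = 48 left.
July 2131 has 31 days: 48 − 31 = 17 left.
June 2131 has 30 days; 30 − 17 = 13 → June 13, 2131.
Advancing 9 weeks (= 63 days) from June 13, 2131:
June has 30 days, so 30 − 13 = 17 days remain after June 13, 2131; 63 − 17 = 46 left.
July 2131 has 31 days: 46 − 31 = 15 left.
15 days into August 2131 → August 15, 2131.
Counting forward 27 weeks (= 189 days) from August 15, 2131:
August has 31 days, so 31 − 15 = 16 days remain after August 15, 2131; 189 − 16 = 173 left.
September 2131 has 30 days: 173 − 30 = 143 left.
October 2131 has 31 days: 143 − 31 = 112 left.
November 2131 has 30 days: 112 − 30 = 82 left.
December 2131 has 31 days: 82 − 31 = 51 left.
January 2132 has 31 days: 51 − 31 = 20 left.
20 days into February 2132 → February 20, 2132.
Adding 600 days from February 20, 2132:
February has 29 days, so 29 − 20 = 9 days remain after February 20, 2132; 600 − 9 = 591 left.
March 2132 has 31 days: 591 − 31 = 560 left.
April 2132 has 30 days: 560 − 30 = 530 left.
May 2132 has 31 days: 530 − 31 = 499 left.
June 2132 has 30 days: 499 − 30 = 469 left.
July 2132 has 31 days: 469 − 31 = 438 left.
August 2132 has 31 days: 438 − 31 = 407 left.
September 2132 has 30 days: 407 − 30 = 377 left.
October 2132 has 31 days: 377 − 31 = 346 left.
November 2132 has 30 days: 346 − 30 = 316 left.
December 2132 has 31 days: 316 − 31 = 285 left.
January 2133 has 31 days: 285 − 31 = 254 left.
February 2133 has 28 days (2133 is not a leap year): 254 − 28 = 226 left.
March 2133 has 31 days: 226 − 31 = 195 left.
April 2133 has 30 days: 195 − 30 = 165 left.
May 2133 has 31 days: 165 − 31 = 134 left.
June 2133 has 30 days: 134 − 30 = 104 left.
July 2133 has 31 days: 104 − 31 = 73 left.
August 2133 has 31 days: 73 − 31 = 42 left.
September 2133 has 30 days: 42 − 30 = 12 left.
12 days into October 2133 → October 12, 2133.

October 12, 2133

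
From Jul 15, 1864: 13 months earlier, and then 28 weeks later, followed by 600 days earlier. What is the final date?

Counting back 13 months from July 15, 1864:
month 7 − 13 = -6, which is month 6 of year 1863 → June 1863.
Day 15 is valid in June, giving June 15, 1863.
Counting forward 28 weeks (= 196 days) from June 15, 1863:
June has 30 days, so 30 − 15 = 15 days remain after June 15, 1863; 196 − 15 = 181 left.
July 1863 has 31 days: 181 − 31 = 150 left.
August 1863 has 31 days: 150 − 31 = 119 left.
September 1863 has 30 days: 119 − 30 = 89 left.
October 1863 has 31 days: 89 − 31 = 58 left.
November 1863 has 30 days: 58 − 30 = 28 left.
28 days into December 1863 → December 28, 1863.
Subtracting 600 days from December 28, 1863:
Going back 28 days from December 28, 1863 reaches the end of the previous month; 600 − 28 = 572 left.
November 1863 has 30 days: 572 − 30 = 542 left.
October 1863 has 31 days: 542 − 31 = 511 left.
September 1863 has 30 days: 511 − 30 = 481 left.
August 1863 has 31 days: 481 − 31 = 450 left.
July 1863 has 31 days: 450 − 31 = 419 left.
June 1863 has 30 days: 419 − 30 = 389 left.
May 1863 has 31 days: 389 − 31 = 358 left.
April 1863 has 30 days: 358 − 30 = 328 left.
March 1863 has 31 days: 328 − 31 = 297 left.
February 1863 has 28 days (1863 is not a leap year): 297 − 28 = 269 left.
January 1863 has 31 days: 269 − 31 = 238 left.
December 1862 has 31 days: 238 − 31 = 207 left.
November 1862 has 30 days: 207 − 30 = 177 left.
October 1862 has 31 days: 177 − 31 = 146 left.
September 1862 has 30 days: 146 − 30 = 116 left.
August 1862 has 31 days: 116 − 31 = 85 left.
July 1862 has 31 days: 85 − 31 = 54 left.
June 1862 has 30 days: 54 − 30 = 24 left.
May 1862 has 31 days; 31 − 24 = 7 → May 7, 1862.

May 7, 1862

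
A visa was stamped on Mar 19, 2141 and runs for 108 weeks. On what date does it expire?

Adding 108 weeks = 756 days from March 19, 2141.
March has 31 days, so 31 − 19 = 12 days remain after March 19, 2141; 756 − 12 = 744 left.
April 2141 has 30 days: 744 − 30 = 714 left.
May 2141 has 31 days: 714 − 31 = 683 left.
June 2141 has 30 days: 683 − 30 = 653 left.
July 2141 has 31 days: 653 − 31 = 622 left.
August 2141 has 31 days: 622 − 31 = 591 left.
September 2141 has 30 days: 591 − 30 = 561 left.
October 2141 has 31 days: 561 − 31 = 530 left.
November 2141 has 30 days: 530 − 30 = 500 left.
December 2141 has 31 days: 500 − 31 = 469 left.
January 2142 has 31 days: 469 − 31 = 438 left.
February 2142 has 28 days (2142 is not a leap year): 438 − 28 = 410 left.
March 2142 has 31 days: 410 − 31 = 379 left.
April 2142 has 30 days: 379 − 30 = 349 left.
May 2142 has 31 days: 349 − 31 = 318 left.
June 2142 has 30 days: 318 − 30 = 288 left.
July 2142 has 31 days: 288 − 31 = 257 left.
August 2142 has 31 days: 257 − 31 = 226 left.
September 2142 has 30 days: 226 − 30 = 196 left.
October 2142 has 31 days: 196 − 31 = 165 left.
November 2142 has 30 days: 165 − 30 = 135 left.
December 2142 has 31 days: 135 − 31 = 104 left.
January 2143 has 31 days: 104 − 31 = 73 left.
February 2143 has 28 days (2143 is not a leap year): 73 − 28 = 45 left.
March 2143 has 31 days: 45 − 31 = 14 left.
14 days into April 2143 → April 14, 2143.

April 14, 2143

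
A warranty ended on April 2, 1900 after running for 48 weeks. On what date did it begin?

Subtracting 48 weeks = 336 days from April 2, 1900.
Going back 2 days from April 2, 1900 reaches the end of the previous month; 336 − 2 = 334 left.
March 1900 has 31 days: 334 − 31 = 303 left.
February 1900 has 28 days (1900 is not a leap year (divisible by 100 but not 400)): 303 − 28 = 275 left.
January 1900 has 31 days: 275 − 31 = 244 left.
December 1899 has 31 days: 244 − 31 = 213 left.
November 1899 has 30 days: 213 − 30 = 183 left.
October 1899 has 31 days: 183 − 31 = 152 left.
September 1899 has 30 days: 152 − 30 = 122 left.
August 1899 has 31 days: 122 − 31 = 91 left.
July 1899 has 31 days: 91 − 31 = 60 left.
June 1899 has 30 days: 60 − 30 = 30 left.
May 1899 has 31 days; 31 − 30 = 1 → May 1, 1899.

May 1, 1899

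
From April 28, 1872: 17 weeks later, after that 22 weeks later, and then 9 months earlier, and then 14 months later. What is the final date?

June 26, 1873

Adding 17 weeks (= 119 days) from April 28, 1872:
April has 30 days, so 30 − 28 = 2 days remain after April 28, 1872; 119 − 2 = 117 left.
May 1872 has 31 days: 117 − 31 = 86 left.
June 1872 has 30 days: 86 − 30 = 56 left.
July 1872 has 31 days: 56 − 31 = 25 left.
25 days into August 1872 → August 25, 1872.
Adding 22 weeks (= 154 days) from August 25, 1872:
August has 31 days, so 31 − 25 = 6 days remain after August 25, 1872; 154 − 6 = 148 left.
September 1872 has 30 days: 148 − 30 = 118 left.
October 1872 has 31 days: 118 − 31 = 87 left.
November 1872 has 30 days: 87 − 30 = 57 left.
December 1872 has 31 days: 57 − 31 = 26 left.
26 days into January 1873 → January 26, 1873.
Going back 9 months from January 26, 1873:
month 1 − 9 = -8, which is month 4 of year 1872 → April 1872.
Day 26 is valid in April, giving April 26, 1872.
Adding 14 months from April 26, 1872:
month 4 + 14 = 18, which is month 6 of year 1873 → June 1873.
Day 26 is valid in June, giving June 26, 1873.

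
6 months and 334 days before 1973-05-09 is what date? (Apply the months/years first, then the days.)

December 11, 1971

Counting back 6 months and 334 days from May 9, 1973: first the month/year part, then the days.
month 5 − 6 = -1, which is month 11 of year 1972 → November 1972.
Day 9 is valid in November, giving November 9, 1972.
Now subtract 334 days from November 9, 1972.
Going back 9 days from November 9, 1972 reaches the end of the previous month; 334 − 9 = 325 left.
October 1972 has 31 days: 325 − 31 = 294 left.
September 1972 has 30 days: 294 − 30 = 264 left.
August 1972 has 31 days: 264 − 31 = 233 left.
July 1972 has 31 days: 233 − 31 = 202 left.
June 1972 has 30 days: 202 − 30 = 172 left.
May 1972 has 31 days: 172 − 31 = 141 left.
April 1972 has 30 days: 141 − 30 = 111 left.
March 1972 has 31 days: 111 − 31 = 80 left.
February 1972 has 29 days (1972 is a leap year): 80 − 29 = 51 left.
January 1972 has 31 days: 51 − 31 = 20 left.
December 1971 has 31 days; 31 − 20 = 11 → December 11, 1971.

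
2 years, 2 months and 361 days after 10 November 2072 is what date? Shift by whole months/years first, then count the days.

Adding 2 years, 2 months and 361 days from November 10, 2072: first the month/year part, then the days.
+2 years → 2074; month 11 + 2 = 13, which is month 1 of year 2075 → January 2075.
Day 10 is valid in January, giving January 10, 2075.
Now add 361 days from January 10, 2075.
January has 31 days, so 31 − 10 = 21 days remain after January 10, 2075; 361 − 21 = 340 left.
February 2075 has 28 days (2075 is not a leap year): 340 − 28 = 312 left.
March 2075 has 31 days: 312 − 31 = 281 left.
April 2075 has 30 days: 281 − 30 = 251 left.
May 2075 has 31 days: 251 − 31 = 220 left.
June 2075 has 30 days: 220 − 30 = 190 left.
July 2075 has 31 days: 190 − 31 = 159 left.
August 2075 has 31 days: 159 − 31 = 128 left.
September 2075 has 30 days: 128 − 30 = 98 left.
October 2075 has 31 days: 98 − 31 = 67 left.
November 2075 has 30 days: 67 − 30 = 37 left.
December 2075 has 31 days: 37 − 31 = 6 left.
6 days into January 2076 → January 6, 2076.

January 6, 2076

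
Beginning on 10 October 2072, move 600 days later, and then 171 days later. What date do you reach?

Adding 600 days from October 10, 2072:
October has 31 days, so 31 − 10 = 21 days remain after October 10, 2072; 600 − 21 = 579 left.
November 2072 has 30 days: 579 − 30 = 549 left.
December 2072 has 31 days: 549 − 31 = 518 left.
January 2073 has 31 days: 518 − 31 = 487 left.
February 2073 has 28 days (2073 is not a leap year): 487 − 28 = 459 left.
March 2073 has 31 days: 459 − 31 = 428 left.
April 2073 has 30 days: 428 − 30 = 398 left.
May 2073 has 31 days: 398 − 31 = 367 left.
June 2073 has 30 days: 367 − 30 = 337 left.
July 2073 has 31 days: 337 − 31 = 306 left.
August 2073 has 31 days: 306 − 31 = 275 left.
September 2073 has 30 days: 275 − 30 = 245 left.
October 2073 has 31 days: 245 − 31 = 214 left.
November 2073 has 30 days: 214 − 30 = 184 left.
December 2073 has 31 days: 184 − 31 = 153 left.
January 2074 has 31 days: 153 − 31 = 122 left.
February 2074 has 28 days (2074 is not a leap year): 122 − 28 = 94 left.
March 2074 has 31 days: 94 − 31 = 63 left.
April 2074 has 30 days: 63 − 30 = 33 left.
May 2074 has 31 days: 33 − 31 = 2 left.
2 days into June 2074 → June 2, 2074.
Advancing 171 days from June 2, 2074:
June has 30 days, so 30 − 2 = 28 days remain after June 2, 2074; 171 − 28 = 143 left.
July 2074 has 31 days: 143 − 31 = 112 left.
August 2074 has 31 days: 112 − 31 = 81 left.
September 2074 has 30 days: 81 − 30 = 51 left.
October 2074 has 31 days: 51 − 31 = 20 left.
20 days into November 2074 → November 20, 2074.

November 20, 2074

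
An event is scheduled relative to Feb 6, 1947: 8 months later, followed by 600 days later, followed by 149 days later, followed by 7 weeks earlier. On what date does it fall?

Adding 8 months from February 6, 1947:
month 2 + 8 = 10 → October 1947.
Day 6 is valid in October, giving October 6, 1947.
Counting forward 600 days from October 6, 1947:
October has 31 days, so 31 − 6 = 25 days remain after October 6, 1947; 600 − 25 = 575 left.
November 1947 has 30 days: 575 − 30 = 545 left.
December 1947 has 31 days: 545 − 31 = 514 left.
January 1948 has 31 days: 514 − 31 = 483 left.
February 1948 has 29 days (1948 is a leap year): 483 − 29 = 454 left.
March 1948 has 31 days: 454 − 31 = 423 left.
April 1948 has 30 days: 423 − 30 = 393 left.
May 1948 has 31 days: 393 − 31 = 362 left.
June 1948 has 30 days: 362 − 30 = 332 left.
July 1948 has 31 days: 332 − 31 = 301 left.
August 1948 has 31 days: 301 − 31 = 270 left.
September 1948 has 30 days: 270 − 30 = 240 left.
October 1948 has 31 days: 240 − 31 = 209 left.
November 1948 has 30 days: 209 − 30 = 179 left.
December 1948 has 31 days: 179 − 31 = 148 left.
January 1949 has 31 days: 148 − 31 = 117 left.
February 1949 has 28 days (1949 is not a leap year): 117 − 28 = 89 left.
March 1949 has 31 days: 89 − 31 = 58 left.
April 1949 has 30 days: 58 − 30 = 28 left.
28 days into May 1949 → May 28, 1949.
Counting forward 149 days from May 28, 1949:
May has 31 days, so 31 − 28 = 3 days remain after May 28, 1949; 149 − 3 = 146 left.
June 1949 has 30 days: 146 − 30 = 116 left.
July 1949 has 31 days: 116 − 31 = 85 left.
August 1949 has 31 days: 85 − 31 = 54 left.
September 1949 has 30 days: 54 − 30 = 24 left.
24 days into October 1949 → October 24, 1949.
Subtracting 7 weeks (= 49 days) from October 24, 1949:
Going back 24 days from October 24, 1949 reaches the end of the previous month; 49 − 24 = 25 left.
September 1949 has 30 days; 30 − 25 = 5 → September 5, 1949.

September 5, 1949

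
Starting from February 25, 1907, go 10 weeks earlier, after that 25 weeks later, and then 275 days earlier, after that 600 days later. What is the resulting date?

Going back 10 weeks (= 70 days) from February 25, 1907:
Going back 25 days from February 25, 1907 reaches the end of the previous month; 70 − 25 = 45 left.
January 1907 has 31 days: 45 − 31 = 14 left.
December 1906 has 31 days; 31 − 14 = 17 → December 17, 1906.
Advancing 25 weeks (= 175 days) from December 17, 1906:
December has 31 days, so 31 − 17 = 14 days remain after December 17, 1906; 175 − 14 = 161 left.
January 1907 has 31 days: 161 − 31 = 130 left.
February 1907 has 28 days (1907 is not a leap year): 130 − 28 = 102 left.
March 1907 has 31 days: 102 − 31 = 71 left.
April 1907 has 30 days: 71 − 30 = 41 left.
May 1907 has 31 days: 41 − 31 = 10 left.
10 days into June 1907 → June 10, 1907.
Going back 275 days from June 10, 1907:
Going back 10 days from June 10, 1907 reaches the end of the previous month; 275 − 10 = 265 left.
May 1907 has 31 days: 265 − 31 = 234 left.
April 1907 has 30 days: 234 − 30 = 204 left.
March 1907 has 31 days: 204 − 31 = 173 left.
February 1907 has 28 days (1907 is not a leap year): 173 − 28 = 145 left.
January 1907 has 31 days: 145 − 31 = 114 left.
December 1906 has 31 days: 114 − 31 = 83 left.
November 1906 has 30 days: 83 − 30 = 53 left.
October 1906 has 31 days: 53 − 31 = 22 left.
September 1906 has 30 days; 30 − 22 = 8 → September 8, 1906.
Adding 600 days from September 8, 1906:
September has 30 days, so 30 − 8 = 22 days remain after September 8, 1906; 600 − 22 = 578 left.
October 1906 has 31 days: 578 − 31 = 547 left.
November 1906 has 30 days: 547 − 30 = 517 left.
December 1906 has 31 days: 517 − 31 = 486 left.
January 1907 has 31 days: 486 − 31 = 455 left.
February 1907 has 28 days (1907 is not a leap year): 455 − 28 = 427 left.
March 1907 has 31 days: 427 − 31 = 396 left.
April 1907 has 30 days: 396 − 30 = 366 left.
May 1907 has 31 days: 366 − 31 = 335 left.
June 1907 has 30 days: 335 − 30 = 305 left.
July 1907 has 31 days: 305 − 31 = 274 left.
August 1907 has 31 days: 274 − 31 = 243 left.
September 1907 has 30 days: 243 − 30 = 213 left.
October 1907 has 31 days: 213 − 31 = 182 left.
November 1907 has 30 days: 182 − 30 = 152 left.
December 1907 has 31 days: 152 − 31 = 121 left.
January 1908 has 31 days: 121 − 31 = 90 left.
February 1908 has 29 days (1908 is a leap year): 90 − 29 = 61 left.
March 1908 has 31 days: 61 − 31 = 30 left.
30 days into April 1908 → April 30, 1908.

April 30, 1908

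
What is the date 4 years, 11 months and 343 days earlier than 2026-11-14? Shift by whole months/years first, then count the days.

January 5, 2021

Going back 4 years, 11 months and 343 days from November 14, 2026: first the month/year part, then the days.
-4 years → 2022; month 11 − 11 = 0, which is month 12 of year 2021 → December 2021.
Day 14 is valid in December, giving December 14, 2021.
Now subtract 343 days from December 14, 2021.
Going back 14 days from December 14, 2021 reaches the end of the previous month; 343 − 14 = 329 left.
November 2021 has 30 days: 329 − 30 = 299 left.
October 2021 has 31 days: 299 − 31 = 268 left.
September 2021 has 30 days: 268 − 30 = 238 left.
August 2021 has 31 days: 238 − 31 = 207 left.
July 2021 has 31 days: 207 − 31 = 176 left.
June 2021 has 30 days: 176 − 30 = 146 left.
May 2021 has 31 days: 146 − 31 = 115 left.
April 2021 has 30 days: 115 − 30 = 85 left.
March 2021 has 31 days: 85 − 31 = 54 left.
February 2021 has 28 days (2021 is not a leap year): 54 − 28 = 26 left.
January 2021 has 31 days; 31 − 26 = 5 → January 5, 2021.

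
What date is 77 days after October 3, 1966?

December 19, 1966

Adding 77 days from October 3, 1966.
October has 31 days, so 31 − 3 = 28 days remain after October 3, 1966; 77 − 28 = 49 left.
November 1966 has 30 days: 49 − 30 = 19 left.
19 days into December 1966 → December 19, 1966.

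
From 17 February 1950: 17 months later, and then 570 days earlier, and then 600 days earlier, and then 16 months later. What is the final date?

Adding 17 months from February 17, 1950:
month 2 + 17 = 19, which is month 7 of year 1951 → July 1951.
Day 17 is valid in July, giving July 17, 1951.
Counting back 570 days from July 17, 1951:
Going back 17 days from July 17, 1951 reaches the end of the previous month; 570 − 17 = 553 left.
June 1951 has 30 days: 553 − 30 = 523 left.
May 1951 has 31 days: 523 − 31 = 492 left.
April 1951 has 30 days: 492 − 30 = 462 left.
March 1951 has 31 days: 462 − 31 = 431 left.
February 1951 has 28 days (1951 is not a leap year): 431 − 28 = 403 left.
January 1951 has 31 days: 403 − 31 = 372 left.
December 1950 has 31 days: 372 − 31 = 341 left.
November 1950 has 30 days: 341 − 30 = 311 left.
October 1950 has 31 days: 311 − 31 = 280 left.
September 1950 has 30 days: 280 − 30 = 250 left.
August 1950 has 31 days: 250 − 31 = 219 left.
July 1950 has 31 days: 219 − 31 = 188 left.
June 1950 has 30 days: 188 − 30 = 158 left.
May 1950 has 31 days: 158 − 31 = 127 left.
April 1950 has 30 days: 127 − 30 = 97 left.
March 1950 has 31 days: 97 − 31 = 66 left.
February 1950 has 28 days (1950 is not a leap year): 66 − 28 = 38 left.
January 1950 has 31 days: 38 − 31 = 7 left.
December 1949 has 31 days; 31 − 7 = 24 → December 24, 1949.
Going back 600 days from December 24, 1949:
Going back 24 days from December 24, 1949 reaches the end of the previous month; 600 − 24 = 576 left.
November 1949 has 30 days: 576 − 30 = 546 left.
October 1949 has 31 days: 546 − 31 = 515 left.
September 1949 has 30 days: 515 − 30 = 485 left.
August 1949 has 31 days: 485 − 31 = 454 left.
July 1949 has 31 days: 454 − 31 = 423 left.
June 1949 has 30 days: 423 − 30 = 393 left.
May 1949 has 31 days: 393 − 31 = 362 left.
April 1949 has 30 days: 362 − 30 = 332 left.
March 1949 has 31 days: 332 − 31 = 301 left.
February 1949 has 28 days (1949 is not a leap year): 301 − 28 = 273 left.
January 1949 has 31 days: 273 − 31 = 242 left.
December 1948 has 31 days: 242 − 31 = 211 left.
November 1948 has 30 days: 211 − 30 = 181 left.
October 1948 has 31 days: 181 − 31 = 150 left.
September 1948 has 30 days: 150 − 30 = 120 left.
August 1948 has 31 days: 120 − 31 = 89 left.
July 1948 has 31 days: 89 − 31 = 58 left.
June 1948 has 30 days: 58 − 30 = 28 left.
May 1948 has 31 days; 31 − 28 = 3 → May 3, 1948.
Adding 16 months from May 3, 1948:
month 5 + 16 = 21, which is month 9 of year 1949 → September 1949.
Day 3 is valid in September, giving September 3, 1949.

September 3, 1949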